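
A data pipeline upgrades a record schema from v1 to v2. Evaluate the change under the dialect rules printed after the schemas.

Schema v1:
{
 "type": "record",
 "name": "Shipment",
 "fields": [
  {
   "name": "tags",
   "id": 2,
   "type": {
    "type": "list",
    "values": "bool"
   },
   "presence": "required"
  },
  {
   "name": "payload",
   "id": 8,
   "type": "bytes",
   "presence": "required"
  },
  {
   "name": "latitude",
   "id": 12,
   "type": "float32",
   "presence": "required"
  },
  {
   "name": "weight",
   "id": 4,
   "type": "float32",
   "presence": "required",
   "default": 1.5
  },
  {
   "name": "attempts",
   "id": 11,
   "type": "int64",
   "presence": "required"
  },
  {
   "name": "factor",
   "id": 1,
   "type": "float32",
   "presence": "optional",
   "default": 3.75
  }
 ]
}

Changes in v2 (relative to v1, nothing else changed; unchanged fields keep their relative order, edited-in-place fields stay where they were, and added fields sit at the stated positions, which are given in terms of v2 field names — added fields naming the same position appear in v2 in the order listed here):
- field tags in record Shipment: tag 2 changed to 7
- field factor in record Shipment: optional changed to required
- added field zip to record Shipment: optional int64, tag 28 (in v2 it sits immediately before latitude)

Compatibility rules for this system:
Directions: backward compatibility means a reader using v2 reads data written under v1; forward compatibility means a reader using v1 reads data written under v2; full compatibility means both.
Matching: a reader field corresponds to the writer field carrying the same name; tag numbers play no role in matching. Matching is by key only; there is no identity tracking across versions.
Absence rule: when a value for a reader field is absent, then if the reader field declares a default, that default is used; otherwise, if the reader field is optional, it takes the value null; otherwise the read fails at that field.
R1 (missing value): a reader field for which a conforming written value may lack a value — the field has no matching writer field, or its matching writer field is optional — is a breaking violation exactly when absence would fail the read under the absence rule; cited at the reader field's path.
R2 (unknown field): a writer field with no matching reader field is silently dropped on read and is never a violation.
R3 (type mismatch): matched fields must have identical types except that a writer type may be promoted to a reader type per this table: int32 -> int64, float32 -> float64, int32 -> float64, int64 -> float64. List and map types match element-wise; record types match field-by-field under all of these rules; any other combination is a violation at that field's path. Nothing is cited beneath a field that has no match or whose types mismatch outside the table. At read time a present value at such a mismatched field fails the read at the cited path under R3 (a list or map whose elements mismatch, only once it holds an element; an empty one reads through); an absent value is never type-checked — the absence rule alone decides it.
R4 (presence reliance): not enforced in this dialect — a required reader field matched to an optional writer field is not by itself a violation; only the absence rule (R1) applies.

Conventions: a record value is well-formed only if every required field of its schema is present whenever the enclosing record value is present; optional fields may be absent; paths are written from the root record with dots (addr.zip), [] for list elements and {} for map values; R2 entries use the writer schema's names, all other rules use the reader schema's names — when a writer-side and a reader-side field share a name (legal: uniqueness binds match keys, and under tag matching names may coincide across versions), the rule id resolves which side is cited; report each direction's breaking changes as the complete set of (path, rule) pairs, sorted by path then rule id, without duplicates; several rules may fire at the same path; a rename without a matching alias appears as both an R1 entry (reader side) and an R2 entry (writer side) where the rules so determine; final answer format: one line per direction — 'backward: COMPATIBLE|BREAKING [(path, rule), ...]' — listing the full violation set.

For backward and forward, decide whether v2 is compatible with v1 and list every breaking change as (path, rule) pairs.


backward: COMPATIBLE []; forward: COMPATIBLE []

the writer's type comes first in each Shipment pair
checking backward for Shipment: reader v2 against writer v1:
  tags <- tags (list<bool> -> list<bool>, writer required)
  payload <- payload (bytes -> bytes, writer required)
  zip: no writer match
  latitude <- latitude (float32 -> float32, writer required)
  weight <- weight (float32 -> float32, writer required)
  attempts <- attempts (int64 -> int64, writer required)
  factor <- factor (float32 -> float32, writer optional)
  nothing fires on Shipment: backward is COMPATIBLE
checking forward for Shipment: reader v1 against writer v2:
  tags <- tags (list<bool> -> list<bool>, writer required)
  payload <- payload (bytes -> bytes, writer required)
  latitude <- latitude (float32 -> float32, writer required)
  weight <- weight (float32 -> float32, writer required)
  attempts <- attempts (int64 -> int64, writer required)
  factor <- factor (float32 -> float32, writer required)
  writer zip: unknown to reader
  nothing fires on Shipment: forward is COMPATIBLE


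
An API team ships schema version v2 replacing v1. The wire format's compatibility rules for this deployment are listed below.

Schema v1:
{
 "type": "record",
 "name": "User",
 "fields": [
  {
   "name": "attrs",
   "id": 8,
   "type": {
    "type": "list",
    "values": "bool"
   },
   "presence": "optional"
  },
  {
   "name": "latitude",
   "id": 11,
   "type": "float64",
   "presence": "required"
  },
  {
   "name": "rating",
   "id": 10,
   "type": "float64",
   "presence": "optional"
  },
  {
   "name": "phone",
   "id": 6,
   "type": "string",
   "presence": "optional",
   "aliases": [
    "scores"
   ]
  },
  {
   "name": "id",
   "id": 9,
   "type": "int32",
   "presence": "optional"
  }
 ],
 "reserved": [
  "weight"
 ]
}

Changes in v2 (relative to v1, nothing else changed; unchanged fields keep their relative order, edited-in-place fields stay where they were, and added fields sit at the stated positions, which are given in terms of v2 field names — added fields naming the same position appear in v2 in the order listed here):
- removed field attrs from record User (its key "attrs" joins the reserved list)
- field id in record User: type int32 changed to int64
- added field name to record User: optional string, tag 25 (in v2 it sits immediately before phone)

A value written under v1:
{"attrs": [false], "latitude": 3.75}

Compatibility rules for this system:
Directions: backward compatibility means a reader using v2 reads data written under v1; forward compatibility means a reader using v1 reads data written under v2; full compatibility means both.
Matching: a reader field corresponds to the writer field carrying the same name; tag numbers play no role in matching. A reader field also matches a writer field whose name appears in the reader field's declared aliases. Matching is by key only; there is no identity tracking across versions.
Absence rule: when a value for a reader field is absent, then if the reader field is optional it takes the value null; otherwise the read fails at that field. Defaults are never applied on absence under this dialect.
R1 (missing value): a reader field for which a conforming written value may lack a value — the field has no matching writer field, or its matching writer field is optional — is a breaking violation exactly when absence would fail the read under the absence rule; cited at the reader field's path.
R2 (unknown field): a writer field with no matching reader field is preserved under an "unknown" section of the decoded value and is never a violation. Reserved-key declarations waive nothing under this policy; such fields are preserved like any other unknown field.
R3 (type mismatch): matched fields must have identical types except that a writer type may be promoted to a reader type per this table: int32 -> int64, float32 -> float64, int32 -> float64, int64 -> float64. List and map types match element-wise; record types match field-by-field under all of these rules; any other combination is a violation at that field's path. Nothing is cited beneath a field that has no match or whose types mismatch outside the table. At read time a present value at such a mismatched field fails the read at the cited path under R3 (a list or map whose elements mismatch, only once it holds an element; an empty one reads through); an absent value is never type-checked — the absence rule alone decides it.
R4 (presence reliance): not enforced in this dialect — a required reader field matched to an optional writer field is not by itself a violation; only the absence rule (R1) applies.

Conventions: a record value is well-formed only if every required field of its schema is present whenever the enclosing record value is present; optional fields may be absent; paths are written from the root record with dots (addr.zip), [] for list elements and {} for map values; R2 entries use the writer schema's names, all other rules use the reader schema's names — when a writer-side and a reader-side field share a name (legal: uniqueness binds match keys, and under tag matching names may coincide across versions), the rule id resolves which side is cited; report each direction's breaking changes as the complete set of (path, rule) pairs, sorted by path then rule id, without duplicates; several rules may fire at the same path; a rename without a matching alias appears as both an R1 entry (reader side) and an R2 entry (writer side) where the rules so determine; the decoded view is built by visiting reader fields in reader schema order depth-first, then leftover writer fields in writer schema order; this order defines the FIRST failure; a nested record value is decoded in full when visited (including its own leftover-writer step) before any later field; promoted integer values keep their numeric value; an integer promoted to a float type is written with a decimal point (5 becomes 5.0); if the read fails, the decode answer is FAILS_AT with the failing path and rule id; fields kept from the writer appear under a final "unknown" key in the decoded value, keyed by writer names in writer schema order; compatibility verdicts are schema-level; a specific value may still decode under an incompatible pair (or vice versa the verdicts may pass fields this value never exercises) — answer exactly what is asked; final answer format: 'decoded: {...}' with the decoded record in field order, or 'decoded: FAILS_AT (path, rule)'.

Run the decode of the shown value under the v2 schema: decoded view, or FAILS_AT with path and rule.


in User below, arrows point writer -> reader
decode (reader v2):
  latitude := 3.75
  rating := null (absent, optional -> null)
  name := null (absent, optional -> null)
  phone := null (absent, optional -> null)
  id := null (absent, optional -> null)
  writer attrs: kept under "unknown"
  => decoded: {"latitude": 3.75, "rating": null, "name": null, "phone": null, "id": null, "unknown": {"attrs": [false]}}
the rest of the User diff is inert for this question:
  field id in record User: type int32 changed to int64 -> matters for User compatibility verdicts, not for this value's decode

decoded: {"latitude": 3.75, "rating": null, "name": null, "phone": null, "id": null, "unknown": {"attrs": [false]}}


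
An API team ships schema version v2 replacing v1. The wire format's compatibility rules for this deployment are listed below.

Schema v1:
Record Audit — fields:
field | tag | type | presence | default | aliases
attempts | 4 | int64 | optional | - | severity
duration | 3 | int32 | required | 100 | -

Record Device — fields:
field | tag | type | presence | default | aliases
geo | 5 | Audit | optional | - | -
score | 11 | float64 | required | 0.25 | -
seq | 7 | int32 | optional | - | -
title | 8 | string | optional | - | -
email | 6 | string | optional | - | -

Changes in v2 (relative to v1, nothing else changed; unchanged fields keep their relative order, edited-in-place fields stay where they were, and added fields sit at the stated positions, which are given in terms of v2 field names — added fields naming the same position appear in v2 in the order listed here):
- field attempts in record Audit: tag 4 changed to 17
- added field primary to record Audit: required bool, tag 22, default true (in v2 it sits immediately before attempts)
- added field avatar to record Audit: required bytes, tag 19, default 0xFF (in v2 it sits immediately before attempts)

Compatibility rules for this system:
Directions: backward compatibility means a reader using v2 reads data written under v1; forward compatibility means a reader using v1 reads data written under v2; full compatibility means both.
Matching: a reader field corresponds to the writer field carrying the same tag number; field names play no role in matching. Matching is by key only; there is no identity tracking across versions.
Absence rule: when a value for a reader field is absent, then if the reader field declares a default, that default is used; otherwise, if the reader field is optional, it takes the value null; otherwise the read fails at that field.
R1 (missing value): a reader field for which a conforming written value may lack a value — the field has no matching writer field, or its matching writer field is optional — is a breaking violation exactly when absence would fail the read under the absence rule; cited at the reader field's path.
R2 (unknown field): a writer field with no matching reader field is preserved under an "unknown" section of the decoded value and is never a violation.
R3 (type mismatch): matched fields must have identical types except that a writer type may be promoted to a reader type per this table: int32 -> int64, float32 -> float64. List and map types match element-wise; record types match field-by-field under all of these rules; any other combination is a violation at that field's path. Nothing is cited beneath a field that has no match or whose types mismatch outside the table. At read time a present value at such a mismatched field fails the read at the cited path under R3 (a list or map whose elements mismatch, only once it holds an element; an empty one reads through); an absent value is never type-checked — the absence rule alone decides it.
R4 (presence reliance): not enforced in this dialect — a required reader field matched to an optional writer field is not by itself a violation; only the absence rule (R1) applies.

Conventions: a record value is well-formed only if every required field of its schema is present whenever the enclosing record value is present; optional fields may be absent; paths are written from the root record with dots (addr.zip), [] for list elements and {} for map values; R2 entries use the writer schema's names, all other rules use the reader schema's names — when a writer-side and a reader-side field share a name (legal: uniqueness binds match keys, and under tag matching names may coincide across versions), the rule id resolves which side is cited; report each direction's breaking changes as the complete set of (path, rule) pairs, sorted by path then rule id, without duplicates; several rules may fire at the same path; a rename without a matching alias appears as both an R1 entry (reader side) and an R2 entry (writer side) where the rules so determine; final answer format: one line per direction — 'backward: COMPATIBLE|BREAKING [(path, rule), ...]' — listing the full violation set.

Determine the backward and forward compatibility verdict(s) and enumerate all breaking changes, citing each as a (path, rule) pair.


backward: COMPATIBLE []; forward: COMPATIBLE []

in Device below, arrows point writer -> reader
backward pass over Device, reader schema v2, writer schema v1:
  geo: Audit -> Audit, writer optional; from geo
  score: float64 -> float64, writer required; from score
  seq: int32 -> int32, writer optional; from seq
  title: string -> string, writer optional; from title
  email: string -> string, writer optional; from email
  geo.primary: no writer match
  geo.avatar: no writer match
  geo.attempts: no writer match
  geo.duration: int32 -> int32, writer required; from geo.duration
  leftover writer field: geo.attempts
  => no violations; backward on Device: COMPATIBLE
forward pass over Device, reader schema v1, writer schema v2:
  geo: Audit -> Audit, writer optional; from geo
  score: float64 -> float64, writer required; from score
  seq: int32 -> int32, writer optional; from seq
  title: string -> string, writer optional; from title
  email: string -> string, writer optional; from email
  geo.attempts: no writer match
  geo.duration: int32 -> int32, writer required; from geo.duration
  leftover writer field: geo.primary
  leftover writer field: geo.avatar
  leftover writer field: geo.attempts
  => no violations; forward on Device: COMPATIBLE


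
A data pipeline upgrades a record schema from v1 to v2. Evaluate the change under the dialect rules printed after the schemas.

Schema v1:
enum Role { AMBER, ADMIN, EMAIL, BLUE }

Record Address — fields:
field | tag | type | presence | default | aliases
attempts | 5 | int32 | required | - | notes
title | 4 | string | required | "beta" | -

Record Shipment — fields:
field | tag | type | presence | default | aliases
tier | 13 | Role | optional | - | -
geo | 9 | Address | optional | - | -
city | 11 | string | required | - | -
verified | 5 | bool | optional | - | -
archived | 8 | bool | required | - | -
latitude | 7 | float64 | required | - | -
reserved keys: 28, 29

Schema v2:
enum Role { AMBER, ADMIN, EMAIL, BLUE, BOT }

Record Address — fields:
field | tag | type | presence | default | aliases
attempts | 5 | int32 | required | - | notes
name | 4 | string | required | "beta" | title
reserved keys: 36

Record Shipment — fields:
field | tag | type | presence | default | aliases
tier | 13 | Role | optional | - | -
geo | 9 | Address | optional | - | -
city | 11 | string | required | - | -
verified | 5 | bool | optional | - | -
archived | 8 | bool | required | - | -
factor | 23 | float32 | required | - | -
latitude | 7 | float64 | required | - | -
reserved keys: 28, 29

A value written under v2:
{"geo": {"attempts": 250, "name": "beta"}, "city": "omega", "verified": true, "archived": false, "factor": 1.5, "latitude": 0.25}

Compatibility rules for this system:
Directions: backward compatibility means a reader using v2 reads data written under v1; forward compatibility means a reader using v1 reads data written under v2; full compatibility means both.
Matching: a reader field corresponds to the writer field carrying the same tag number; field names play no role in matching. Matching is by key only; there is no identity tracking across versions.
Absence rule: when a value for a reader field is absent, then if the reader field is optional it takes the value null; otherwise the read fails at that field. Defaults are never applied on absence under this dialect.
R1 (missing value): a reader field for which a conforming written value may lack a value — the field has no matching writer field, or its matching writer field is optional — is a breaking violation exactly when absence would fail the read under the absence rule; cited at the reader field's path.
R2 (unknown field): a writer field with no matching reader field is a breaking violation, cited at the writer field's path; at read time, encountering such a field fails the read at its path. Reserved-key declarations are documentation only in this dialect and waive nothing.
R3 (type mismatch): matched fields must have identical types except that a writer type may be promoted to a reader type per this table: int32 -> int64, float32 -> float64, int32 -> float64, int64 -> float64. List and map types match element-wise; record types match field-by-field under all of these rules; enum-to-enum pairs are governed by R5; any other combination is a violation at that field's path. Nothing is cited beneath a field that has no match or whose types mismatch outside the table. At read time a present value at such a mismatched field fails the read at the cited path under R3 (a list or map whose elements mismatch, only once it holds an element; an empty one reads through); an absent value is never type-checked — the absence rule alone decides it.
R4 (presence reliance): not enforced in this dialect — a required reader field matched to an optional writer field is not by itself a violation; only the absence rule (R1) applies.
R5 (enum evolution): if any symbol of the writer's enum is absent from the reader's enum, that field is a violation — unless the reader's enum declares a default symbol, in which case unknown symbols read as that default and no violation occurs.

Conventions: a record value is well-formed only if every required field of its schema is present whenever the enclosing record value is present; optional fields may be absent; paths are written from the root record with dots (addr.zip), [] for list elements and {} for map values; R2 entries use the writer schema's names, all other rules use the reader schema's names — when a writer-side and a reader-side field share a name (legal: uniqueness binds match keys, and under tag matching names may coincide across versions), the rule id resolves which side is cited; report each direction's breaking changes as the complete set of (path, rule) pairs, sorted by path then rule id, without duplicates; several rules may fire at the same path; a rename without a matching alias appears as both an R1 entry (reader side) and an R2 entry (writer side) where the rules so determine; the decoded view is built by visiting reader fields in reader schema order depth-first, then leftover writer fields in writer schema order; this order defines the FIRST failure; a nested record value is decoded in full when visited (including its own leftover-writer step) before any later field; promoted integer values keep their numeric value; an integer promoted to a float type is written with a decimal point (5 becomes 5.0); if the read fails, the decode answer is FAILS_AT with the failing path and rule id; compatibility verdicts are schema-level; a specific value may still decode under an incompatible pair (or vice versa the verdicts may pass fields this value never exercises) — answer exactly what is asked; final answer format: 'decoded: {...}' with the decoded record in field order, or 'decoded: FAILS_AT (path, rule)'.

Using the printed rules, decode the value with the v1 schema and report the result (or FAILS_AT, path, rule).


in Shipment below, arrows point writer -> reader
decoding the Shipment value with the v1 reader:
  tier := null (not supplied -> null)
  geo.attempts := 250
  geo.title := "beta" (from writer name)
  city := "omega"
  verified := true
  archived := false
  latitude := 0.25
  read fails at factor under R2 (unknown field)
  => FAILS_AT (factor, R2)
remaining Shipment differences; none change what is asked:
  renamed field title to name in record Address (alias title declared on the renamed field) -> no rule fires on it and the decoded Shipment view is identical with or without it
  enum Role (field tier in record Shipment): symbol BOT added -> matters for Shipment compatibility verdicts, not for this value's decode

decoded: FAILS_AT (factor, R2)


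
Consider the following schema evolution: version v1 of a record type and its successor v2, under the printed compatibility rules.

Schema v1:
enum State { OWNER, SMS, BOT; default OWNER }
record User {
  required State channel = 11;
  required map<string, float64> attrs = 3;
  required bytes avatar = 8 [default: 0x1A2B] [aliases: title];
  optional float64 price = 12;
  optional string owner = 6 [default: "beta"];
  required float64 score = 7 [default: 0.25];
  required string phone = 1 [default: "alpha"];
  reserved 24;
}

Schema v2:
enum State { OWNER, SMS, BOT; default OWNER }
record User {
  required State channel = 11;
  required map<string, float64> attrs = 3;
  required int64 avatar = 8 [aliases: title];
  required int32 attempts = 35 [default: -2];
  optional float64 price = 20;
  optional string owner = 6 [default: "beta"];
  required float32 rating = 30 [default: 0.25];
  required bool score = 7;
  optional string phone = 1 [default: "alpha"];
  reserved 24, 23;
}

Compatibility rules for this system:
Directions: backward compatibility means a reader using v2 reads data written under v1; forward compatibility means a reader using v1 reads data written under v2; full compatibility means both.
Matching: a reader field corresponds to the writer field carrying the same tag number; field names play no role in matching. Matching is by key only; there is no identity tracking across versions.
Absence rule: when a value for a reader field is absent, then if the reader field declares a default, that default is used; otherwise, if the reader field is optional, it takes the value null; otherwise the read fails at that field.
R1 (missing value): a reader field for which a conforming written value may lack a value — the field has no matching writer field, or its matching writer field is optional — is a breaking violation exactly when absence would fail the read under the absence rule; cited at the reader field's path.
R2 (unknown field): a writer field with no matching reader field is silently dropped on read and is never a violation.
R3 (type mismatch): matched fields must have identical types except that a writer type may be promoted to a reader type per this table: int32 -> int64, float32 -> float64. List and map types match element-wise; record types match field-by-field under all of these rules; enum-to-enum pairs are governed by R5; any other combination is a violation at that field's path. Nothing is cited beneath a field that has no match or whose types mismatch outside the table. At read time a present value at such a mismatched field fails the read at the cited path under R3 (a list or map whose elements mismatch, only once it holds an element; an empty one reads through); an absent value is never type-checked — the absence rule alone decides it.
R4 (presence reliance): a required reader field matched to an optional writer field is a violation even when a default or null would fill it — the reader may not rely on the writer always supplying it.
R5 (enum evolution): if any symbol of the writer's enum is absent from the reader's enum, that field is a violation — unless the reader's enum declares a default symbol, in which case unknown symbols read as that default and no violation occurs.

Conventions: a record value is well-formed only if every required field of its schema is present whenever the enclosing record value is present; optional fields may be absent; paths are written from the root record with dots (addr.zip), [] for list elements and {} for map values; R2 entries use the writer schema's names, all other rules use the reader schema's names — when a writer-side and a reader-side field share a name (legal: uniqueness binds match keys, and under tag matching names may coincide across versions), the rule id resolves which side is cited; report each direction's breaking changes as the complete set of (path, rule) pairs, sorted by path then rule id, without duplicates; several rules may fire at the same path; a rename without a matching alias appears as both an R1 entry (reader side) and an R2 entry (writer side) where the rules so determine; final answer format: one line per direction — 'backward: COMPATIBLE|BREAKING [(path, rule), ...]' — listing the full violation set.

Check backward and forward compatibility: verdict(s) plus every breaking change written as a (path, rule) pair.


backward: BREAKING [(avatar, R3), (score, R3)]; forward: BREAKING [(avatar, R3), (phone, R4), (score, R3)]

each type pair in User: writer, then reader
backward analysis of User with v2 as reader and v1 as writer:
  writer required, State -> State: reader channel maps from writer channel
  writer required, map<string, float64> -> map<string, float64>: reader attrs maps from writer attrs
  writer required, bytes -> int64: reader avatar maps from writer avatar
  attempts: no writer-side match
  price: no writer-side match
  writer optional, string -> string: reader owner maps from writer owner
  rating: no writer-side match
  writer required, float64 -> bool: reader score maps from writer score
  writer required, string -> string: reader phone maps from writer phone
  leftover writer field: price
  rule R3 violated at avatar
  rule R3 violated at score
  backward on User therefore BREAKING (2)
forward analysis of User with v1 as reader and v2 as writer:
  writer required, State -> State: reader channel maps from writer channel
  writer required, map<string, float64> -> map<string, float64>: reader attrs maps from writer attrs
  writer required, int64 -> bytes: reader avatar maps from writer avatar
  price: no writer-side match
  writer optional, string -> string: reader owner maps from writer owner
  writer required, bool -> float64: reader score maps from writer score
  writer optional, string -> string: reader phone maps from writer phone
  leftover writer field: attempts
  leftover writer field: price
  leftover writer field: rating
  rule R3 violated at avatar
  rule R4 violated at phone
  rule R3 violated at score
  forward on User therefore BREAKING (3)


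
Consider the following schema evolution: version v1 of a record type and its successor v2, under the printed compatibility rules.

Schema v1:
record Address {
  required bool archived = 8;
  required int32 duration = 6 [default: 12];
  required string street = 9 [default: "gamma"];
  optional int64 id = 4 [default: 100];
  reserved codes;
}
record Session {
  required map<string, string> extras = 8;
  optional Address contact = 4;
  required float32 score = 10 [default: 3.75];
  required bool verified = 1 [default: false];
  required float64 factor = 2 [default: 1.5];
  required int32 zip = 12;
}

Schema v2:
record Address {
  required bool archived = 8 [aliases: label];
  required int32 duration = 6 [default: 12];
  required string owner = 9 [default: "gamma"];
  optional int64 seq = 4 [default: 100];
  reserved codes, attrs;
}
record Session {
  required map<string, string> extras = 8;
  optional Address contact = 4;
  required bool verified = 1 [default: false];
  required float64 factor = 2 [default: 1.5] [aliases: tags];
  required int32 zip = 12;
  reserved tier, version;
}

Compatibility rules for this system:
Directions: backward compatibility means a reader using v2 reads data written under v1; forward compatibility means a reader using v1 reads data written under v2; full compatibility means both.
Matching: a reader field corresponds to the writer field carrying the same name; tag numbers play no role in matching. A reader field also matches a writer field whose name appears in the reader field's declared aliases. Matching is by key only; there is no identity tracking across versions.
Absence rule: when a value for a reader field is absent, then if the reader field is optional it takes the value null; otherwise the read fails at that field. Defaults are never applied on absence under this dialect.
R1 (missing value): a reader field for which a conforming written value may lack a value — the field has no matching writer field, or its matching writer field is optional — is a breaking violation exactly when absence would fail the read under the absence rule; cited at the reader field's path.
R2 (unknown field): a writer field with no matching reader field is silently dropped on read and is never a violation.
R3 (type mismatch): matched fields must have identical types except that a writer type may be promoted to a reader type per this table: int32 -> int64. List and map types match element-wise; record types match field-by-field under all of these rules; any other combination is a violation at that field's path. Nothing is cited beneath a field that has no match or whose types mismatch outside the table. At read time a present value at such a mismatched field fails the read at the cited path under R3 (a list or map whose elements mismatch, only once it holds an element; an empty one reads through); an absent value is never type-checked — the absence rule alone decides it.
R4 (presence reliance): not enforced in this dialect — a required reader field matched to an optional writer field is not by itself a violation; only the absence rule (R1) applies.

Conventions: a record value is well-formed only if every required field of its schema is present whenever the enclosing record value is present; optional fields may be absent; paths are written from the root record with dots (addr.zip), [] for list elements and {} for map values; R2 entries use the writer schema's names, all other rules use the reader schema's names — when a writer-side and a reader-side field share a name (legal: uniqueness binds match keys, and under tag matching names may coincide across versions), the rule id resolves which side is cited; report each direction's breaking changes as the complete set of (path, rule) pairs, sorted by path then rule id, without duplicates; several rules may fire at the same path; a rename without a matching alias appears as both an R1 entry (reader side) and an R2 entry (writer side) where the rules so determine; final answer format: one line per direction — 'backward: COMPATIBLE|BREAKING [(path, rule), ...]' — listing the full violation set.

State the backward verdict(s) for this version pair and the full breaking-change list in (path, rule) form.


backward: BREAKING [(contact.owner, R1)]

arrows below run writer -> reader for Session
checking backward for Session: reader v2 against writer v1:
  map<string, string> -> map<string, string>, writer required: extras aligns to extras
  Address -> Address, writer optional: contact aligns to contact
  bool -> bool, writer required: verified aligns to verified
  float64 -> float64, writer required: factor aligns to factor
  int32 -> int32, writer required: zip aligns to zip
  writer field score has no reader counterpart
  bool -> bool, writer required: contact.archived aligns to contact.archived
  int32 -> int32, writer required: contact.duration aligns to contact.duration
  contact.owner has no writer counterpart
  contact.seq has no writer counterpart
  writer field contact.street has no reader counterpart
  writer field contact.id has no reader counterpart
  R1 fires at contact.owner
  => backward verdict for Session: BREAKING, 1 violation(s)
ruling out the remaining Session differences:
  renamed field id to seq in record Address -> triggers nothing under Session's printed rules — same verdict
  removed field score from record Session -> fires only in the forward direction of Session, which is not asked here


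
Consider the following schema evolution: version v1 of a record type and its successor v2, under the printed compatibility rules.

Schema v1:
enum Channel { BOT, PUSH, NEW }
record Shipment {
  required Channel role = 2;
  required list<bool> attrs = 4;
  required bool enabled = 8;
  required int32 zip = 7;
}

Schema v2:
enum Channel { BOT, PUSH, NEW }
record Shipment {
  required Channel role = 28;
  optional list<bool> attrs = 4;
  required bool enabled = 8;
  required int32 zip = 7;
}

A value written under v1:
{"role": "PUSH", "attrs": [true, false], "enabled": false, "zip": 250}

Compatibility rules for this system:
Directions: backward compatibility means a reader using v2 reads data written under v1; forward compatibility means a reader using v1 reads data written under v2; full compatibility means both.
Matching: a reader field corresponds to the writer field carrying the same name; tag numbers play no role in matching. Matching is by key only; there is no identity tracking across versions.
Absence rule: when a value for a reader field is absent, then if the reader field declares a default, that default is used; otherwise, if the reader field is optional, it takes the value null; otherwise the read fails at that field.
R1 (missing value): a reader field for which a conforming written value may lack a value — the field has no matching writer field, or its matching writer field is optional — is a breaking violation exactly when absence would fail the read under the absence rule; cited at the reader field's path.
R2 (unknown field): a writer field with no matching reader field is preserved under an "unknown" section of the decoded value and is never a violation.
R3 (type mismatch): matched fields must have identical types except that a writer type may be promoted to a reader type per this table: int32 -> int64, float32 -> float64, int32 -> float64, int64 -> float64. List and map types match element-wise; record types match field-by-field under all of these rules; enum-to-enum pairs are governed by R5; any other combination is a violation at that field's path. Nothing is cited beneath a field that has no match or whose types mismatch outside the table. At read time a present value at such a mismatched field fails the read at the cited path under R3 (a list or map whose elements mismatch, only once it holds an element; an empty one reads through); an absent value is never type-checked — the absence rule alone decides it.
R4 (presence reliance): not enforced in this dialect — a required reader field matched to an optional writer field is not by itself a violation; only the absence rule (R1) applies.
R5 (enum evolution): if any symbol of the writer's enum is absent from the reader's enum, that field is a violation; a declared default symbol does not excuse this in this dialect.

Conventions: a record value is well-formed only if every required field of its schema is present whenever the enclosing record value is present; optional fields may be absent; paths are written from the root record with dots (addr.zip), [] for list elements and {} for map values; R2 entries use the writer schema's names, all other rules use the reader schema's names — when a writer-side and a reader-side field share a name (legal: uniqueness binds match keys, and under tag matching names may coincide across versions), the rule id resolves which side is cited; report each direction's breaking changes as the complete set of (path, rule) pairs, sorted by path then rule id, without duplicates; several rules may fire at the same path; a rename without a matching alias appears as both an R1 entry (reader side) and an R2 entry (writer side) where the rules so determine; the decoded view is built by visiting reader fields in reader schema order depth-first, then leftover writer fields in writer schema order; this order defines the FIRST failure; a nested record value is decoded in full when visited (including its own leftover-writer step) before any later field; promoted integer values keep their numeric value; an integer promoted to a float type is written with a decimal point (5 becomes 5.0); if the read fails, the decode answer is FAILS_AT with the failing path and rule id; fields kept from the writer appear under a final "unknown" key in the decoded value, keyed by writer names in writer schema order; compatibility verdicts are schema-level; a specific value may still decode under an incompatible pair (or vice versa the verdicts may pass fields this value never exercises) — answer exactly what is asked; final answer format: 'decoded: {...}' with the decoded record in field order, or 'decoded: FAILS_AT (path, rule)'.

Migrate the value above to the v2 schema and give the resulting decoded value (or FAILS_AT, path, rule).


decoded: {"role": "PUSH", "attrs": [true, false], "enabled": false, "zip": 250}

in Shipment below, arrows point writer -> reader
decoding the Shipment value with the v2 reader:
  role := "PUSH"
  attrs := [true, false]
  enabled := false
  zip := 250
  => decoded: {"role": "PUSH", "attrs": [true, false], "enabled": false, "zip": 250}
checking off the Shipment differences that do not matter here:
  field role in record Shipment: tag 2 changed to 28 -> inert under this dialect — no rule fires on Shipment and the result does not move
  field attrs in record Shipment: required changed to optional -> changes Shipment's schema-level verdicts only — the decode of this value is the same
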